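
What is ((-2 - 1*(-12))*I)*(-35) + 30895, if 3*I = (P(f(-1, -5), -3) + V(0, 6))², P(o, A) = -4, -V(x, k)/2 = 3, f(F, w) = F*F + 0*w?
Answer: 57685/3 ≈ 19228.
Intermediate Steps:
f(F, w) = F² (f(F, w) = F² + 0 = F²)
V(x, k) = -6 (V(x, k) = -2*3 = -6)
I = 100/3 (I = (-4 - 6)²/3 = (⅓)*(-10)² = (⅓)*100 = 100/3 ≈ 33.333)
((-2 - 1*(-12))*I)*(-35) + 30895 = ((-2 - 1*(-12))*(100/3))*(-35) + 30895 = ((-2 + 12)*(100/3))*(-35) + 30895 = (10*(100/3))*(-35) + 30895 = (1000/3)*(-35) + 30895 = -35000/3 + 30895 = 57685/3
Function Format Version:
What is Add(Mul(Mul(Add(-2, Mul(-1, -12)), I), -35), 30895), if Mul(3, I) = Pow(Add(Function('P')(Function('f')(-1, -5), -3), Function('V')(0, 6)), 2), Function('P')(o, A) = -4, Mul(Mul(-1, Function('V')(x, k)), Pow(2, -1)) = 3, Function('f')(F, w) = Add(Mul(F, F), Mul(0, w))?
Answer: Rational(57685, 3) ≈ 19228.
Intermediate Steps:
Function('f')(F, w) = Pow(F, 2) (Function('f')(F, w) = Add(Pow(F, 2), 0) = Pow(F, 2))
Function('V')(x, k) = -6 (Function('V')(x, k) = Mul(-2, 3) = -6)
I = Rational(100, 3) (I = Mul(Rational(1, 3), Pow(Add(-4, -6), 2)) = Mul(Rational(1, 3), Pow(-10, 2)) = Mul(Rational(1, 3), 100) = Rational(100, 3) ≈ 33.333)
Add(Mul(Mul(Add(-2, Mul(-1, -12)), I), -35), 30895) = Add(Mul(Mul(Add(-2, Mul(-1, -12)), Rational(100, 3)), -35), 30895) = Add(Mul(Mul(Add(-2, 12), Rational(100, 3)), -35), 30895) = Add(Mul(Mul(10, Rational(100, 3)), -35), 30895) = Add(Mul(Rational(1000, 3), -35), 30895) = Add(Rational(-35000, 3), 30895) = Rational(57685, 3)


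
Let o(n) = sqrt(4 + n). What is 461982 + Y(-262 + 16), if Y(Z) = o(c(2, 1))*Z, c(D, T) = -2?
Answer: 461982 - 246*sqrt(2) ≈ 4.6163e+5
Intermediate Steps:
Y(Z) = Z*sqrt(2) (Y(Z) = sqrt(4 - 2)*Z = sqrt(2)*Z = Z*sqrt(2))
461982 + Y(-262 + 16) = 461982 + (-262 + 16)*sqrt(2) = 461982 - 246*sqrt(2)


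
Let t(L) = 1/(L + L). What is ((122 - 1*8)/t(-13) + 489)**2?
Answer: 6125625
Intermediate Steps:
t(L) = 1/(2*L)
((122 - 1*8)/t(-13) + 489)**2 = ((122 - 1*8)/(((1/2)/(-13))) + 489)**2 = ((122 - 8)/(((1/2)*(-1/13))) + 489)**2 = (114/(-1/26) + 489)**2 = (114*(-26) + 489)**2 = (-2964 + 489)**2 = (-2475)**2 = 6125625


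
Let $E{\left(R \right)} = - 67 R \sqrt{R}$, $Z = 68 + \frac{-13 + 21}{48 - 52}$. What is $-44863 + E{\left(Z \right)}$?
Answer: $-44863 - 4422 \sqrt{66} \approx -80788.0$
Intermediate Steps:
$Z = 66$ ($Z = 68 + \frac{8}{-4} = 68 + 8 \left(- \frac{1}{4}\right) = 68 - 2 = 66$)
$E{\left(R \right)} = - 67 R^{\frac{3}{2}}$
$-44863 + E{\left(Z \right)} = -44863 - 67 \cdot 66^{\frac{3}{2}} = -44863 - 67 \cdot 66 \sqrt{66} = -44863 - 4422 \sqrt{66}$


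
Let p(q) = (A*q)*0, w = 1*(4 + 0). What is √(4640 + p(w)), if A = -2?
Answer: 4*√290 ≈ 68.118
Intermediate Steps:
w = 4 (w = 1*4 = 4)
p(q) = 0 (p(q) = -2*q*0 = 0)
√(4640 + p(w)) = √(4640 + 0) = √4640 = 4*√290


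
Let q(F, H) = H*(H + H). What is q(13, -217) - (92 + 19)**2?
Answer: 81857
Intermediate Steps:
q(F, H) = 2*H**2 (q(F, H) = H*(2*H) = 2*H**2)
q(13, -217) - (92 + 19)**2 = 2*(-217)**2 - (92 + 19)**2 = 2*47089 - 1*111**2 = 94178 - 1*12321 = 94178 - 12321 = 81857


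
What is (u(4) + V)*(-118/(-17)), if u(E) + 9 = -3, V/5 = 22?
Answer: 11564/17 ≈ 680.24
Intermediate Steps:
V = 110 (V = 5*22 = 110)
u(E) = -12 (u(E) = -9 - 3 = -12)
(u(4) + V)*(-118/(-17)) = (-12 + 110)*(-118/(-17)) = 98*(-118*(-1/17)) = 98*(118/17) = 11564/17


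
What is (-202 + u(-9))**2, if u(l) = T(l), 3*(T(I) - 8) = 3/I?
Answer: 3052009/81 ≈ 37679.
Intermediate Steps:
T(I) = 8 + 1/I (T(I) = 8 + (3/I)/3 = 8 + 1/I)
u(l) = 8 + 1/l
(-202 + u(-9))**2 = (-202 + (8 + 1/(-9)))**2 = (-202 + (8 - 1/9))**2 = (-202 + 71/9)**2 = (-1747/9)**2 = 3052009/81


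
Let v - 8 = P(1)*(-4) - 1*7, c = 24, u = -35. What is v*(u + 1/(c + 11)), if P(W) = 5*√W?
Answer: 23256/35 ≈ 664.46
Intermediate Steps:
v = -19 (v = 8 + ((5*√1)*(-4) - 1*7) = 8 + ((5*1)*(-4) - 7) = 8 + (5*(-4) - 7) = 8 + (-20 - 7) = 8 - 27 = -19)
v*(u + 1/(c + 11)) = -19*(-35 + 1/(24 + 11)) = -19*(-35 + 1/35) = -19*(-1224/35) = 23256/35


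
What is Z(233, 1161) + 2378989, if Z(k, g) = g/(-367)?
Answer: 873087802/367 ≈ 2.3790e+6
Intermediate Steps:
Z(k, g) = -g/367 (Z(k, g) = g*(-1/367) = -g/367)
Z(233, 1161) + 2378989 = -1/367*1161 + 2378989 = -1161/367 + 2378989 = 873087802/367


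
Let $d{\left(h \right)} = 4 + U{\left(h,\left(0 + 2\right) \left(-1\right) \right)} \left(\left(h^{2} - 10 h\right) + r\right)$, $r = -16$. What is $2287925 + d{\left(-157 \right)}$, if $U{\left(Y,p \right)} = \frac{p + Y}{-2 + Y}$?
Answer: $2314132$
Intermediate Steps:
$U{\left(Y,p \right)} = \frac{Y + p}{-2 + Y}$
$d{\left(h \right)} = -12 + h^{2} - 10 h$ ($d{\left(h \right)} = 4 + \frac{h + \left(0 + 2\right) \left(-1\right)}{-2 + h} \left(\left(h^{2} - 10 h\right) - 16\right) = 4 + \frac{h + 2 \left(-1\right)}{-2 + h} \left(-16 + h^{2} - 10 h\right) = 4 + \frac{h - 2}{-2 + h} \left(-16 + h^{2} - 10 h\right) = 4 + \frac{-2 + h}{-2 + h} \left(-16 + h^{2} - 10 h\right) = 4 + 1 \left(-16 + h^{2} - 10 h\right) = 4 - \left(16 - h^{2} + 10 h\right) = -12 + h^{2} - 10 h$)
$2287925 + d{\left(-157 \right)} = 2287925 - \left(-1558 - 24649\right) = 2287925 + \left(-12 + 24649 + 1570\right) = 2287925 + 26207 = 2314132$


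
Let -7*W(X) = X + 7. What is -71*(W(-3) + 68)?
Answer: -33512/7 ≈ -4787.4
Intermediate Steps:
W(X) = -1 - X/7 (W(X) = -(X + 7)/7 = -(7 + X)/7 = -1 - X/7)
-71*(W(-3) + 68) = -71*((-1 - ⅐*(-3)) + 68) = -71*((-1 + 3/7) + 68) = -71*(-4/7 + 68) = -71*472/7 = -33512/7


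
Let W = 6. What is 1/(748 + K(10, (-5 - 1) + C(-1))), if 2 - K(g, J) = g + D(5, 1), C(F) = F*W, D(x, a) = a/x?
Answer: 5/3699 ≈ 0.0013517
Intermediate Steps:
C(F) = 6*F (C(F) = F*6 = 6*F)
K(g, J) = 9/5 - g (K(g, J) = 2 - (g + 1/5) = 2 - (g + 1*(⅕)) = 2 - (g + ⅕) = 2 - (⅕ + g) = 2 + (-⅕ - g) = 9/5 - g)
1/(748 + K(10, (-5 - 1) + C(-1))) = 1/(748 + (9/5 - 1*10)) = 1/(748 + (9/5 - 10)) = 1/(748 - 41/5) = 1/(3699/5) = 5/3699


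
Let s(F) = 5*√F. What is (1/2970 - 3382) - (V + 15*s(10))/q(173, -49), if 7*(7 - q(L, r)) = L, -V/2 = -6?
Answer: -311318339/92070 + 525*√10/124 ≈ -3367.9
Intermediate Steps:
V = 12 (V = -2*(-6) = 12)
q(L, r) = 7 - L/7
(1/2970 - 3382) - (V + 15*s(10))/q(173, -49) = (1/2970 - 3382) - (12 + 15*(5*√10))/(7 - ⅐*173) = (1/2970 - 3382) - (12 + 75*√10)/(7 - 173/7) = -10044539/2970 - (12 + 75*√10)/(-124/7) = -10044539/2970 - (12 + 75*√10)*(-7)/124 = -10044539/2970 - (-21/31 - 525*√10/124) = -10044539/2970 + (21/31 + 525*√10/124) = -311318339/92070 + 525*√10/124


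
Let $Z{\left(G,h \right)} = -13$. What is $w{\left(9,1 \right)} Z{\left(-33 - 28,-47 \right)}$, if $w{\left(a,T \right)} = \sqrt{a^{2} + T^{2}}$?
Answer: $- 13 \sqrt{82} \approx -117.72$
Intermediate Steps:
$w{\left(a,T \right)} = \sqrt{T^{2} + a^{2}}$
$w{\left(9,1 \right)} Z{\left(-33 - 28,-47 \right)} = \sqrt{1^{2} + 9^{2}} \left(-13\right) = \sqrt{1 + 81} \left(-13\right) = \sqrt{82} \left(-13\right) = - 13 \sqrt{82}$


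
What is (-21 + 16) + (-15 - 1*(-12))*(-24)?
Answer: 67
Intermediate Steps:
(-21 + 16) + (-15 - 1*(-12))*(-24) = -5 + (-15 + 12)*(-24) = -5 - 3*(-24) = -5 + 72 = 67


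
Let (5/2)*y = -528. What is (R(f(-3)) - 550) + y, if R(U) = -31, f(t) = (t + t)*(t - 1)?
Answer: -3961/5 ≈ -792.20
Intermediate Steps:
f(t) = 2*t*(-1 + t) (f(t) = (2*t)*(-1 + t) = 2*t*(-1 + t))
y = -1056/5 (y = (⅖)*(-528) = -1056/5 ≈ -211.20)
(R(f(-3)) - 550) + y = (-31 - 550) - 1056/5 = -581 - 1056/5 = -3961/5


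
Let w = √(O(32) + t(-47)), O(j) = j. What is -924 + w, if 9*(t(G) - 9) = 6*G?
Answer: -924 + √87/3 ≈ -920.89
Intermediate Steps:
t(G) = 9 + 2*G/3 (t(G) = 9 + (6*G)/9 = 9 + 2*G/3)
w = √87/3 (w = √(32 + (9 + (⅔)*(-47))) = √(32 + (9 - 94/3)) = √(32 - 67/3) = √(29/3) = √87/3 ≈ 3.1091)
-924 + w = -924 + √87/3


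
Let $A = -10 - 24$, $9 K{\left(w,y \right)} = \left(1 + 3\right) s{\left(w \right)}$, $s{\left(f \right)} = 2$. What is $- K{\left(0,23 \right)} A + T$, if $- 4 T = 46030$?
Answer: $- \frac{206591}{18} \approx -11477.0$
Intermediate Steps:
$T = - \frac{23015}{2}$ ($T = \left(- \frac{1}{4}\right) 46030 = - \frac{23015}{2} \approx -11508.0$)
$K{\left(w,y \right)} = \frac{8}{9}$ ($K{\left(w,y \right)} = \frac{\left(1 + 3\right) 2}{9} = \frac{4 \cdot 2}{9} = \frac{1}{9} \cdot 8 = \frac{8}{9}$)
$A = -34$ ($A = -10 - 24 = -34$)
$- K{\left(0,23 \right)} A + T = \left(-1\right) \frac{8}{9} \left(-34\right) - \frac{23015}{2} = \left(- \frac{8}{9}\right) \left(-34\right) - \frac{23015}{2} = \frac{272}{9} - \frac{23015}{2} = - \frac{206591}{18}$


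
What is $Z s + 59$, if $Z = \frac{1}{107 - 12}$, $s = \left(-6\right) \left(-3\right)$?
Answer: $\frac{5623}{95} \approx 59.189$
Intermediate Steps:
$s = 18$
$Z = \frac{1}{95} \approx 0.010526$
$Z s + 59 = \frac{1}{95} \cdot 18 + 59 = \frac{18}{95} + 59 = \frac{5623}{95}$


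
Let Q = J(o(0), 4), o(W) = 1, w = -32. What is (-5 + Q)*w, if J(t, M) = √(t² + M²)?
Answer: 160 - 32*√17 ≈ 28.061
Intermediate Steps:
J(t, M) = √(M² + t²)
Q = √17 (Q = √(4² + 1²) = √(16 + 1) = √17 ≈ 4.1231)
(-5 + Q)*w = (-5 + √17)*(-32) = 160 - 32*√17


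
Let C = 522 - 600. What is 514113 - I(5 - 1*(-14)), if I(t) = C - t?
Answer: 514210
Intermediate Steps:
C = -78
I(t) = -78 - t
514113 - I(5 - 1*(-14)) = 514113 - (-78 - (5 - 1*(-14))) = 514113 - (-78 - (5 + 14)) = 514113 - (-78 - 1*19) = 514113 - (-78 - 19) = 514113 - 1*(-97) = 514113 + 97 = 514210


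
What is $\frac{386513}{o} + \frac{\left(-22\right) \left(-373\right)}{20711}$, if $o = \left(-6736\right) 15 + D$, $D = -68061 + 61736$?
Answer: $- \frac{7124033553}{2223636515} \approx -3.2038$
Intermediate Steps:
$D = -6325$
$o = -107365$ ($o = \left(-6736\right) 15 - 6325 = -101040 - 6325 = -107365$)
$\frac{386513}{o} + \frac{\left(-22\right) \left(-373\right)}{20711} = \frac{386513}{-107365} + \frac{\left(-22\right) \left(-373\right)}{20711} = 386513 \left(- \frac{1}{107365}\right) + 8206 \cdot \frac{1}{20711} = - \frac{386513}{107365} + \frac{8206}{20711} = - \frac{7124033553}{2223636515}$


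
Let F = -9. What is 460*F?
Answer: -4140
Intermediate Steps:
460*F = 460*(-9) = -4140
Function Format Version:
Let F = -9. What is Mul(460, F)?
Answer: -4140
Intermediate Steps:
Mul(460, F) = Mul(460, -9) = -4140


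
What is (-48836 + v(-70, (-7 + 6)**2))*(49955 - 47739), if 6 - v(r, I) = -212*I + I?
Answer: -107739704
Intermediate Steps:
v(r, I) = 6 + 211*I (v(r, I) = 6 - (-212*I + I) = 6 - (-211)*I = 6 + 211*I)
(-48836 + v(-70, (-7 + 6)**2))*(49955 - 47739) = (-48836 + (6 + 211*(-7 + 6)**2))*(49955 - 47739) = (-48836 + (6 + 211*(-1)**2))*2216 = (-48836 + (6 + 211*1))*2216 = (-48836 + (6 + 211))*2216 = (-48836 + 217)*2216 = -48619*2216 = -107739704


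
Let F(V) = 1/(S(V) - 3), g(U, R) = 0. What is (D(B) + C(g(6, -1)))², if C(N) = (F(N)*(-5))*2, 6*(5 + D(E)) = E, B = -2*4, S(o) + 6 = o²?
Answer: 2209/81 ≈ 27.272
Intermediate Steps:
S(o) = -6 + o²
B = -8
F(V) = 1/(-9 + V²) (F(V) = 1/((-6 + V²) - 3) = 1/(-9 + V²))
D(E) = -5 + E/6
C(N) = -10/(-9 + N²) (C(N) = (-5/(-9 + N²))*2 = -5/(-9 + N²)*2 = -10/(-9 + N²))
(D(B) + C(g(6, -1)))² = ((-5 + (⅙)*(-8)) - 10/(-9 + 0²))² = ((-5 - 4/3) - 10/(-9 + 0))² = (-19/3 - 10/(-9))² = (-19/3 - 10*(-⅑))² = (-19/3 + 10/9)² = (-47/9)² = 2209/81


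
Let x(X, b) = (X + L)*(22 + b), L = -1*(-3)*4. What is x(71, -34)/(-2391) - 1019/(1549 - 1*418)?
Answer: -436651/901407 ≈ -0.48441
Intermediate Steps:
L = 12 (L = 3*4 = 12)
x(X, b) = (12 + X)*(22 + b) (x(X, b) = (X + 12)*(22 + b) = (12 + X)*(22 + b))
x(71, -34)/(-2391) - 1019/(1549 - 1*418) = (264 + 12*(-34) + 22*71 + 71*(-34))/(-2391) - 1019/(1549 - 1*418) = (264 - 408 + 1562 - 2414)*(-1/2391) - 1019/(1549 - 418) = -996*(-1/2391) - 1019/1131 = 332/797 - 1019*1/1131 = 332/797 - 1019/1131 = -436651/901407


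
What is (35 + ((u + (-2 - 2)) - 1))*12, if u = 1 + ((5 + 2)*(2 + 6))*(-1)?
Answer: -300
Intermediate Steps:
u = -55 (u = 1 + (7*8)*(-1) = 1 + 56*(-1) = 1 - 56 = -55)
(35 + ((u + (-2 - 2)) - 1))*12 = (35 + ((-55 + (-2 - 2)) - 1))*12 = (35 + ((-55 - 4) - 1))*12 = (35 + (-59 - 1))*12 = (35 - 60)*12 = -25*12 = -300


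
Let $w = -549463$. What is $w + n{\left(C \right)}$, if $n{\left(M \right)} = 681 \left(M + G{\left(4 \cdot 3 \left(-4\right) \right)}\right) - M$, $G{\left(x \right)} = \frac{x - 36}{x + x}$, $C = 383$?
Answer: $- \frac{2307417}{8} \approx -2.8843 \cdot 10^{5}$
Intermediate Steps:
$G{\left(x \right)} = \frac{-36 + x}{2 x}$
$n{\left(M \right)} = \frac{4767}{8} + 680 M$ ($n{\left(M \right)} = 681 \left(M + \frac{-36 + 4 \cdot 3 \left(-4\right)}{2 \cdot 4 \cdot 3 \left(-4\right)}\right) - M = 681 \left(M + \frac{-36 + 12 \left(-4\right)}{2 \cdot 12 \left(-4\right)}\right) - M = 681 \left(M + \frac{-36 - 48}{2 \left(-48\right)}\right) - M = 681 \left(M + \frac{1}{2} \left(- \frac{1}{48}\right) \left(-84\right)\right) - M = 681 \left(M + \frac{7}{8}\right) - M = 681 \left(\frac{7}{8} + M\right) - M = \left(\frac{4767}{8} + 681 M\right) - M = \frac{4767}{8} + 680 M$)
$w + n{\left(C \right)} = -549463 + \left(\frac{4767}{8} + 680 \cdot 383\right) = -549463 + \left(\frac{4767}{8} + 260440\right) = -549463 + \frac{2088287}{8} = - \frac{2307417}{8}$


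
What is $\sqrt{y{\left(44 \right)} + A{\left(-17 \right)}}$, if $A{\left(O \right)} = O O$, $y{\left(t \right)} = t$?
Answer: $3 \sqrt{37} \approx 18.248$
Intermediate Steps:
$A{\left(O \right)} = O^{2}$
$\sqrt{y{\left(44 \right)} + A{\left(-17 \right)}} = \sqrt{44 + \left(-17\right)^{2}} = \sqrt{44 + 289} = \sqrt{333} = 3 \sqrt{37}$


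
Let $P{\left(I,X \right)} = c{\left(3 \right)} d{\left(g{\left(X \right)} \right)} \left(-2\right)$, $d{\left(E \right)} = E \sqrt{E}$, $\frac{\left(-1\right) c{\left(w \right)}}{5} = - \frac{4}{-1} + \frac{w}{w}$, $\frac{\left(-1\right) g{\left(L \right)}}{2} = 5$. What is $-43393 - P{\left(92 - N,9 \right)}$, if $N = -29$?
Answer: $-43393 + 500 i \sqrt{10} \approx -43393.0 + 1581.1 i$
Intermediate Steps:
$g{\left(L \right)} = -10$ ($g{\left(L \right)} = \left(-2\right) 5 = -10$)
$c{\left(w \right)} = -25$ ($c{\left(w \right)} = - 5 \left(- \frac{4}{-1} + \frac{w}{w}\right) = - 5 \left(\left(-4\right) \left(-1\right) + 1\right) = - 5 \left(4 + 1\right) = \left(-5\right) 5 = -25$)
$d{\left(E \right)} = E^{\frac{3}{2}}$
$P{\left(I,X \right)} = - 500 i \sqrt{10}$ ($P{\left(I,X \right)} = - 25 \left(-10\right)^{\frac{3}{2}} \left(-2\right) = - 25 \left(- 10 i \sqrt{10}\right) \left(-2\right) = 250 i \sqrt{10} \left(-2\right) = - 500 i \sqrt{10}$)
$-43393 - P{\left(92 - N,9 \right)} = -43393 - - 500 i \sqrt{10} = -43393 + 500 i \sqrt{10}$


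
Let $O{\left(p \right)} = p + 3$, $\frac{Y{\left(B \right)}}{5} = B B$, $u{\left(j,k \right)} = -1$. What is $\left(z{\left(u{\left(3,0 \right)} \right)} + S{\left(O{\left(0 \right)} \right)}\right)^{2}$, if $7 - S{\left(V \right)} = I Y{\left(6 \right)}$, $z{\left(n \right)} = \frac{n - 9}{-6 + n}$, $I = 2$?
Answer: $\frac{6056521}{49} \approx 1.236 \cdot 10^{5}$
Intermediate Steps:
$Y{\left(B \right)} = 5 B^{2}$ ($Y{\left(B \right)} = 5 B B = 5 B^{2}$)
$z{\left(n \right)} = \frac{-9 + n}{-6 + n}$
$O{\left(p \right)} = 3 + p$
$S{\left(V \right)} = -353$ ($S{\left(V \right)} = 7 - 2 \cdot 5 \cdot 6^{2} = 7 - 2 \cdot 5 \cdot 36 = 7 - 2 \cdot 180 = 7 - 360 = -353$)
$\left(z{\left(u{\left(3,0 \right)} \right)} + S{\left(O{\left(0 \right)} \right)}\right)^{2} = \left(\frac{-9 - 1}{-6 - 1} - 353\right)^{2} = \left(\frac{1}{-7} \left(-10\right) - 353\right)^{2} = \left(\left(- \frac{1}{7}\right) \left(-10\right) - 353\right)^{2} = \left(\frac{10}{7} - 353\right)^{2} = \left(- \frac{2461}{7}\right)^{2} = \frac{6056521}{49}$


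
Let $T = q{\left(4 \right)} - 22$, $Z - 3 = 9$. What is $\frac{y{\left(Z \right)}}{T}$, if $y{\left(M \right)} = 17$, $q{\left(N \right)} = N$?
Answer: $- \frac{17}{18} \approx -0.94444$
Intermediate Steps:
$Z = 12$ ($Z = 3 + 9 = 12$)
$T = -18$ ($T = 4 - 22 = -18$)
$\frac{y{\left(Z \right)}}{T} = \frac{17}{-18} = 17 \left(- \frac{1}{18}\right) = - \frac{17}{18}$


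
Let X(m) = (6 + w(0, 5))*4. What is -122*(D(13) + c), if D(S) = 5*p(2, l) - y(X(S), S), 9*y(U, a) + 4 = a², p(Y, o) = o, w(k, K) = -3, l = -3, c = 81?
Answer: -17446/3 ≈ -5815.3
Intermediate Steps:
X(m) = 12 (X(m) = (6 - 3)*4 = 3*4 = 12)
y(U, a) = -4/9 + a²/9
D(S) = -131/9 - S²/9 (D(S) = 5*(-3) - (-4/9 + S²/9) = -15 + (4/9 - S²/9) = -131/9 - S²/9)
-122*(D(13) + c) = -122*((-131/9 - ⅑*13²) + 81) = -122*((-131/9 - ⅑*169) + 81) = -122*((-131/9 - 169/9) + 81) = -122*(-100/3 + 81) = -122*143/3 = -17446/3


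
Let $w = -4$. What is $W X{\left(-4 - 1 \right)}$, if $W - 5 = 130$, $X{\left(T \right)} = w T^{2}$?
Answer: $-13500$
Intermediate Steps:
$X{\left(T \right)} = - 4 T^{2}$
$W = 135$ ($W = 5 + 130 = 135$)
$W X{\left(-4 - 1 \right)} = 135 \left(- 4 \left(-4 - 1\right)^{2}\right) = 135 \left(- 4 \left(-5\right)^{2}\right) = 135 \left(\left(-4\right) 25\right) = 135 \left(-100\right) = -13500$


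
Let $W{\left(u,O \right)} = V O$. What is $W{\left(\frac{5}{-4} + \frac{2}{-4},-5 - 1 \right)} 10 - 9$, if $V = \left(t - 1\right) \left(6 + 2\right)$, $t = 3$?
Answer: $-969$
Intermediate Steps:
$V = 16$ ($V = \left(3 - 1\right) \left(6 + 2\right) = 2 \cdot 8 = 16$)
$W{\left(u,O \right)} = 16 O$
$W{\left(\frac{5}{-4} + \frac{2}{-4},-5 - 1 \right)} 10 - 9 = 16 \left(-5 - 1\right) 10 - 9 = 16 \left(-6\right) 10 - 9 = \left(-96\right) 10 - 9 = -960 - 9 = -969$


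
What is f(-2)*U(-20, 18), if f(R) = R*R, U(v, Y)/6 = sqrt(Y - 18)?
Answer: 0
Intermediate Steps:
U(v, Y) = 6*sqrt(-18 + Y) (U(v, Y) = 6*sqrt(Y - 18) = 6*sqrt(-18 + Y))
f(R) = R**2
f(-2)*U(-20, 18) = (-2)**2*(6*sqrt(-18 + 18)) = 4*(6*sqrt(0)) = 4*(6*0) = 4*0 = 0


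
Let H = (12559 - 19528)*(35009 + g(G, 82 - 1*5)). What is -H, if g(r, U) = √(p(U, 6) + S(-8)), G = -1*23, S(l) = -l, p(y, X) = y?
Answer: 243977721 + 6969*√85 ≈ 2.4404e+8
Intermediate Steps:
G = -23
g(r, U) = √(8 + U) (g(r, U) = √(U - 1*(-8)) = √(U + 8) = √(8 + U))
H = -243977721 - 6969*√85 (H = (12559 - 19528)*(35009 + √(8 + (82 - 1*5))) = -6969*(35009 + √(8 + (82 - 5))) = -6969*(35009 + √(8 + 77)) = -6969*(35009 + √85) = -243977721 - 6969*√85 ≈ -2.4404e+8)
-H = -(-243977721 - 6969*√85) = 243977721 + 6969*√85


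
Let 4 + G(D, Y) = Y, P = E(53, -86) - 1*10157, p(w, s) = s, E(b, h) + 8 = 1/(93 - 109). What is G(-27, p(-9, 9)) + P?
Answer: -162561/16 ≈ -10160.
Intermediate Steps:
E(b, h) = -129/16 (E(b, h) = -8 + 1/(93 - 109) = -8 + 1/(-16) = -8 - 1/16 = -129/16)
P = -162641/16 (P = -129/16 - 1*10157 = -129/16 - 10157 = -162641/16 ≈ -10165.)
G(D, Y) = -4 + Y
G(-27, p(-9, 9)) + P = (-4 + 9) - 162641/16 = 5 - 162641/16 = -162561/16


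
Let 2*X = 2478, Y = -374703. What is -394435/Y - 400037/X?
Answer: -7114588526/22107477 ≈ -321.82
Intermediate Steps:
X = 1239 (X = (1/2)*2478 = 1239)
-394435/Y - 400037/X = -394435/(-374703) - 400037/1239 = -394435*(-1/374703) - 400037*1/1239 = 394435/374703 - 400037/1239 = -7114588526/22107477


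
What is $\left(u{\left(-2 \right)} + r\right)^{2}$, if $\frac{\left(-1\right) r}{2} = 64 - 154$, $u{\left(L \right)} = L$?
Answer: $31684$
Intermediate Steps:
$r = 180$ ($r = - 2 \left(64 - 154\right) = \left(-2\right) \left(-90\right) = 180$)
$\left(u{\left(-2 \right)} + r\right)^{2} = \left(-2 + 180\right)^{2} = 178^{2} = 31684$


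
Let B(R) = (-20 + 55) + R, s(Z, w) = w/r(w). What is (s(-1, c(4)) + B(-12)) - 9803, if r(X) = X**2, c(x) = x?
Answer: -39119/4 ≈ -9779.8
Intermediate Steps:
s(Z, w) = 1/w (s(Z, w) = w/(w**2) = w/w**2 = 1/w)
B(R) = 35 + R
(s(-1, c(4)) + B(-12)) - 9803 = (1/4 + (35 - 12)) - 9803 = (1/4 + 23) - 9803 = 93/4 - 9803 = -39119/4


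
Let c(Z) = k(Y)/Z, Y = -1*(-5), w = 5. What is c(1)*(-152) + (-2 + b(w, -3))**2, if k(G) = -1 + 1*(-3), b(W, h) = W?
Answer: 617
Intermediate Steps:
Y = 5
k(G) = -4 (k(G) = -1 - 3 = -4)
c(Z) = -4/Z
c(1)*(-152) + (-2 + b(w, -3))**2 = -4/1*(-152) + (-2 + 5)**2 = -4*1*(-152) + 3**2 = -4*(-152) + 9 = 608 + 9 = 617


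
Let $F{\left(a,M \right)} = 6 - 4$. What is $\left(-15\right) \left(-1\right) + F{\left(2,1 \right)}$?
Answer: $17$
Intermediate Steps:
$F{\left(a,M \right)} = 2$ ($F{\left(a,M \right)} = 6 - 4 = 2$)
$\left(-15\right) \left(-1\right) + F{\left(2,1 \right)} = \left(-15\right) \left(-1\right) + 2 = 15 + 2 = 17$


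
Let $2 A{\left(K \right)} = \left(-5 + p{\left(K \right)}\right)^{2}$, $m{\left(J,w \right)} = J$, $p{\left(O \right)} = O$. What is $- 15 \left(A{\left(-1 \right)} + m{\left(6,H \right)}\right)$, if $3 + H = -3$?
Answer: $-360$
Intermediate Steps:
$H = -6$ ($H = -3 - 3 = -6$)
$A{\left(K \right)} = \frac{\left(-5 + K\right)^{2}}{2}$
$- 15 \left(A{\left(-1 \right)} + m{\left(6,H \right)}\right) = - 15 \left(\frac{\left(-5 - 1\right)^{2}}{2} + 6\right) = - 15 \left(\frac{\left(-6\right)^{2}}{2} + 6\right) = - 15 \left(\frac{1}{2} \cdot 36 + 6\right) = - 15 \left(18 + 6\right) = \left(-15\right) 24 = -360$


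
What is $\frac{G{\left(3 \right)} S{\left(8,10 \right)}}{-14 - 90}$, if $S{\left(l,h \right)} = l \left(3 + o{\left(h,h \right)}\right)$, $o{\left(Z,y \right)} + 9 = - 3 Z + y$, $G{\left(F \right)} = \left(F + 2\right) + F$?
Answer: $16$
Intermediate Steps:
$G{\left(F \right)} = 2 + 2 F$ ($G{\left(F \right)} = \left(2 + F\right) + F = 2 + 2 F$)
$o{\left(Z,y \right)} = -9 + y - 3 Z$ ($o{\left(Z,y \right)} = -9 - \left(- y + 3 Z\right) = -9 + y - 3 Z$)
$S{\left(l,h \right)} = l \left(-6 - 2 h\right)$ ($S{\left(l,h \right)} = l \left(3 - \left(9 + 2 h\right)\right) = l \left(-6 - 2 h\right)$)
$\frac{G{\left(3 \right)} S{\left(8,10 \right)}}{-14 - 90} = \frac{\left(2 + 2 \cdot 3\right) \left(\left(-2\right) 8 \left(3 + 10\right)\right)}{-14 - 90} = \frac{\left(2 + 6\right) \left(\left(-2\right) 8 \cdot 13\right)}{-104} = 8 \left(-208\right) \left(- \frac{1}{104}\right) = \left(-1664\right) \left(- \frac{1}{104}\right) = 16$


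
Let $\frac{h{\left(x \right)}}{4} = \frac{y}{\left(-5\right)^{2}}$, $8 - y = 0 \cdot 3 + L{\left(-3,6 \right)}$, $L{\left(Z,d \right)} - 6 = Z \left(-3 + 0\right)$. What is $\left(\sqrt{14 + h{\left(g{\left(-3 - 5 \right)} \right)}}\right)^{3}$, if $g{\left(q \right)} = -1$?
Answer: $\frac{322 \sqrt{322}}{125} \approx 46.225$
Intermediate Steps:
$L{\left(Z,d \right)} = 6 - 3 Z$ ($L{\left(Z,d \right)} = 6 + Z \left(-3 + 0\right) = 6 + Z \left(-3\right) = 6 - 3 Z$)
$y = -7$ ($y = 8 - \left(0 \cdot 3 + \left(6 - -9\right)\right) = 8 - \left(0 + \left(6 + 9\right)\right) = 8 - \left(0 + 15\right) = 8 - 15 = -7$)
$h{\left(x \right)} = - \frac{28}{25}$ ($h{\left(x \right)} = 4 \left(- \frac{7}{\left(-5\right)^{2}}\right) = 4 \left(- \frac{7}{25}\right) = - \frac{28}{25}$)
$\left(\sqrt{14 + h{\left(g{\left(-3 - 5 \right)} \right)}}\right)^{3} = \left(\sqrt{14 - \frac{28}{25}}\right)^{3} = \left(\sqrt{\frac{322}{25}}\right)^{3} = \left(\frac{\sqrt{322}}{5}\right)^{3} = \frac{322 \sqrt{322}}{125}$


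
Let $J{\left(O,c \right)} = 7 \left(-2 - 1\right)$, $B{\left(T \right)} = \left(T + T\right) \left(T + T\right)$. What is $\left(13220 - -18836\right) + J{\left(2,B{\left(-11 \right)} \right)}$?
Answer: $32035$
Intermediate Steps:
$B{\left(T \right)} = 4 T^{2}$ ($B{\left(T \right)} = 2 T 2 T = 4 T^{2}$)
$J{\left(O,c \right)} = -21$ ($J{\left(O,c \right)} = 7 \left(-3\right) = -21$)
$\left(13220 - -18836\right) + J{\left(2,B{\left(-11 \right)} \right)} = \left(13220 - -18836\right) - 21 = \left(13220 + 18836\right) - 21 = 32056 - 21 = 32035$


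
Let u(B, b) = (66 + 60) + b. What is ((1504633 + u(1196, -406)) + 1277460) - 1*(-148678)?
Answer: 2930491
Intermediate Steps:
u(B, b) = 126 + b
((1504633 + u(1196, -406)) + 1277460) - 1*(-148678) = ((1504633 + (126 - 406)) + 1277460) - 1*(-148678) = ((1504633 - 280) + 1277460) + 148678 = (1504353 + 1277460) + 148678 = 2781813 + 148678 = 2930491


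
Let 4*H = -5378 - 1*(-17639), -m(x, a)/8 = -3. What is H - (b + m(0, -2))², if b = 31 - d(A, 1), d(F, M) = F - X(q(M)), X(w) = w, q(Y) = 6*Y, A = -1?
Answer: -3115/4 ≈ -778.75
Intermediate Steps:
m(x, a) = 24 (m(x, a) = -8*(-3) = 24)
d(F, M) = F - 6*M
b = 38 (b = 31 - (-1 - 6*1) = 31 - (-1 - 6) = 31 - 1*(-7) = 31 + 7 = 38)
H = 12261/4 (H = (-5378 - 1*(-17639))/4 = (-5378 + 17639)/4 = (¼)*12261 = 12261/4 ≈ 3065.3)
H - (b + m(0, -2))² = 12261/4 - (38 + 24)² = 12261/4 - 1*62² = 12261/4 - 1*3844 = 12261/4 - 3844 = -3115/4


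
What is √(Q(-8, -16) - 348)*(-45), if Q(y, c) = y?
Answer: -90*I*√89 ≈ -849.06*I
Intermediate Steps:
√(Q(-8, -16) - 348)*(-45) = √(-8 - 348)*(-45) = √(-356)*(-45) = (2*I*√89)*(-45) = -90*I*√89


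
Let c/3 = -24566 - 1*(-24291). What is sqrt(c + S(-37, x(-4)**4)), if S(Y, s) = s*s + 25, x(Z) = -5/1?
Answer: 5*sqrt(15593) ≈ 624.36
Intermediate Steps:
x(Z) = -5 (x(Z) = -5*1 = -5)
S(Y, s) = 25 + s**2 (S(Y, s) = s**2 + 25 = 25 + s**2)
c = -825 (c = 3*(-24566 - 1*(-24291)) = 3*(-24566 + 24291) = 3*(-275) = -825)
sqrt(c + S(-37, x(-4)**4)) = sqrt(-825 + (25 + ((-5)**4)**2)) = sqrt(-825 + (25 + 625**2)) = sqrt(-825 + (25 + 390625)) = sqrt(-825 + 390650) = sqrt(389825) = 5*sqrt(15593)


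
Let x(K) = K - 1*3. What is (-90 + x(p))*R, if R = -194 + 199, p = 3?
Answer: -450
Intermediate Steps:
x(K) = -3 + K (x(K) = K - 3 = -3 + K)
R = 5
(-90 + x(p))*R = (-90 + (-3 + 3))*5 = (-90 + 0)*5 = -90*5 = -450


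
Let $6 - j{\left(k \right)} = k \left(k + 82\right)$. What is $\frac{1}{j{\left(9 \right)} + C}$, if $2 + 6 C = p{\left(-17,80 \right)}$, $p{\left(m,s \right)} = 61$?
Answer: $- \frac{6}{4819} \approx -0.0012451$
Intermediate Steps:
$j{\left(k \right)} = 6 - k \left(82 + k\right)$ ($j{\left(k \right)} = 6 - k \left(k + 82\right) = 6 - k \left(82 + k\right)$)
$C = \frac{59}{6}$ ($C = - \frac{1}{3} + \frac{1}{6} \cdot 61 = - \frac{1}{3} + \frac{61}{6} = \frac{59}{6} \approx 9.8333$)
$\frac{1}{j{\left(9 \right)} + C} = \frac{1}{\left(6 - 9^{2} - 738\right) + \frac{59}{6}} = \frac{1}{\left(6 - 81 - 738\right) + \frac{59}{6}} = \frac{1}{-813 + \frac{59}{6}} = \frac{1}{- \frac{4819}{6}} = - \frac{6}{4819}$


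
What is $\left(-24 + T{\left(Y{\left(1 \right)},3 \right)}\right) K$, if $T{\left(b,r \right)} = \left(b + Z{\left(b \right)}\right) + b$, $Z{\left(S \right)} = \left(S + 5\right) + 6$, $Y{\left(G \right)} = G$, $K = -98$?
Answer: $980$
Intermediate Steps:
$Z{\left(S \right)} = 11 + S$ ($Z{\left(S \right)} = \left(5 + S\right) + 6 = 11 + S$)
$T{\left(b,r \right)} = 11 + 3 b$ ($T{\left(b,r \right)} = \left(b + \left(11 + b\right)\right) + b = \left(11 + 2 b\right) + b = 11 + 3 b$)
$\left(-24 + T{\left(Y{\left(1 \right)},3 \right)}\right) K = \left(-24 + \left(11 + 3 \cdot 1\right)\right) \left(-98\right) = \left(-24 + \left(11 + 3\right)\right) \left(-98\right) = \left(-24 + 14\right) \left(-98\right) = \left(-10\right) \left(-98\right) = 980$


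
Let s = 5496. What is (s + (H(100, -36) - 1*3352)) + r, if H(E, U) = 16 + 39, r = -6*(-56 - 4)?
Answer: 2559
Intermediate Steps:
r = 360 (r = -6*(-60) = 360)
H(E, U) = 55
(s + (H(100, -36) - 1*3352)) + r = (5496 + (55 - 1*3352)) + 360 = (5496 + (55 - 3352)) + 360 = (5496 - 3297) + 360 = 2199 + 360 = 2559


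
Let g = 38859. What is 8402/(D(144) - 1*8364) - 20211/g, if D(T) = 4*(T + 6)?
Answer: -80568587/50283546 ≈ -1.6023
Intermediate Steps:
D(T) = 24 + 4*T (D(T) = 4*(6 + T) = 24 + 4*T)
8402/(D(144) - 1*8364) - 20211/g = 8402/((24 + 4*144) - 1*8364) - 20211/38859 = 8402/((24 + 576) - 8364) - 20211*1/38859 = 8402/(600 - 8364) - 6737/12953 = 8402/(-7764) - 6737/12953 = 8402*(-1/7764) - 6737/12953 = -4201/3882 - 6737/12953 = -80568587/50283546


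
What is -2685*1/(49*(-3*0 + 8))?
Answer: -2685/392 ≈ -6.8495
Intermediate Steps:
-2685*1/(49*(-3*0 + 8)) = -2685*1/(49*(0 + 8)) = -2685/(49*8) = -2685/392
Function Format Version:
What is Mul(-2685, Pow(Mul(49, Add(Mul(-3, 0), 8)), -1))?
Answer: Rational(-2685, 392) ≈ -6.8495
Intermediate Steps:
Mul(-2685, Pow(Mul(49, Add(Mul(-3, 0), 8)), -1)) = Mul(-2685, Pow(Mul(49, Add(0, 8)), -1)) = Mul(-2685, Pow(Mul(49, 8), -1)) = Mul(-2685, Pow(392, -1)) = Mul(-2685, Rational(1, 392)) = Rational(-2685, 392)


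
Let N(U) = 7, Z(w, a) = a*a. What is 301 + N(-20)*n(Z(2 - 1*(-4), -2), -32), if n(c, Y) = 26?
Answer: 483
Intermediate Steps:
Z(w, a) = a²
301 + N(-20)*n(Z(2 - 1*(-4), -2), -32) = 301 + 7*26 = 301 + 182 = 483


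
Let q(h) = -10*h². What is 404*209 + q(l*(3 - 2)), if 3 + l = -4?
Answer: 83946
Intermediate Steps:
l = -7 (l = -3 - 4 = -7)
404*209 + q(l*(3 - 2)) = 404*209 - 10*49*(3 - 2)² = 84436 - 10*(-7*1)² = 84436 - 10*(-7)² = 84436 - 10*49 = 84436 - 490 = 83946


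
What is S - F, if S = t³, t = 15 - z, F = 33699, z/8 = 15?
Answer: -1191324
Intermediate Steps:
z = 120 (z = 8*15 = 120)
t = -105 (t = 15 - 1*120 = 15 - 120 = -105)
S = -1157625 (S = (-105)³ = -1157625)
S - F = -1157625 - 1*33699 = -1157625 - 33699 = -1191324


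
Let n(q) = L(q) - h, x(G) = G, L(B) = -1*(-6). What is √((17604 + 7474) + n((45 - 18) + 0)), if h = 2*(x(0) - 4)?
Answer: 6*√697 ≈ 158.40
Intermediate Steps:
L(B) = 6
h = -8 (h = 2*(0 - 4) = 2*(-4) = -8)
n(q) = 14 (n(q) = 6 - 1*(-8) = 6 + 8 = 14)
√((17604 + 7474) + n((45 - 18) + 0)) = √((17604 + 7474) + 14) = √(25078 + 14) = √25092 = 6*√697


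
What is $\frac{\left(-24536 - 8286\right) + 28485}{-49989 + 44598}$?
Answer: $\frac{4337}{5391} \approx 0.80449$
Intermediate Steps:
$\frac{\left(-24536 - 8286\right) + 28485}{-49989 + 44598} = \frac{-32822 + 28485}{-5391} = \left(-4337\right) \left(- \frac{1}{5391}\right) = \frac{4337}{5391}$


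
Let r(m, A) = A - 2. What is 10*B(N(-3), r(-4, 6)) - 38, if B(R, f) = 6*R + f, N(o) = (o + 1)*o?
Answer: 362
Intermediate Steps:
r(m, A) = -2 + A
N(o) = o*(1 + o) (N(o) = (1 + o)*o = o*(1 + o))
B(R, f) = f + 6*R
10*B(N(-3), r(-4, 6)) - 38 = 10*((-2 + 6) + 6*(-3*(1 - 3))) - 38 = 10*(4 + 6*(-3*(-2))) - 38 = 10*(4 + 6*6) - 38 = 10*(4 + 36) - 38 = 10*40 - 38 = 400 - 38 = 362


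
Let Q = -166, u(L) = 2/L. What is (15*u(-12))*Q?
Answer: 415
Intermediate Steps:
(15*u(-12))*Q = (15*(2/(-12)))*(-166) = (15*(2*(-1/12)))*(-166) = (15*(-⅙))*(-166) = -5/2*(-166) = 415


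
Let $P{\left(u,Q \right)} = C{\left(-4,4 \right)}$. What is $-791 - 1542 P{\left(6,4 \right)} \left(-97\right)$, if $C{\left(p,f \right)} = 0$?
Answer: $-791$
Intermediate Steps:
$P{\left(u,Q \right)} = 0$
$-791 - 1542 P{\left(6,4 \right)} \left(-97\right) = -791 - 1542 \cdot 0 \left(-97\right) = -791 - 0 = -791 + 0 = -791$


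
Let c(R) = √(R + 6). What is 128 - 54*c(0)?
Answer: 128 - 54*√6 ≈ -4.2724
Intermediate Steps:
c(R) = √(6 + R)
128 - 54*c(0) = 128 - 54*√(6 + 0) = 128 - 54*√6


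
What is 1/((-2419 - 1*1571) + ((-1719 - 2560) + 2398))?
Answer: -1/5871 ≈ -0.00017033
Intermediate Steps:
1/((-2419 - 1*1571) + ((-1719 - 2560) + 2398)) = 1/((-2419 - 1571) + (-4279 + 2398)) = 1/(-3990 - 1881) = 1/(-5871) = -1/5871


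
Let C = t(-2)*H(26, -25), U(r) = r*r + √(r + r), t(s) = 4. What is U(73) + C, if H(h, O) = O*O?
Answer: 7829 + √146 ≈ 7841.1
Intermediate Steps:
H(h, O) = O²
U(r) = r² + √2*√r (U(r) = r² + √(2*r) = r² + √2*√r)
C = 2500 (C = 4*(-25)² = 4*625 = 2500)
U(73) + C = (73² + √2*√73) + 2500 = (5329 + √146) + 2500 = 7829 + √146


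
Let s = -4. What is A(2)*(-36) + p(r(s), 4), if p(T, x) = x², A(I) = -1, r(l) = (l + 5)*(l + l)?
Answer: 52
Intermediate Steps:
r(l) = 2*l*(5 + l) (r(l) = (5 + l)*(2*l) = 2*l*(5 + l))
A(2)*(-36) + p(r(s), 4) = -1*(-36) + 4² = 36 + 16 = 52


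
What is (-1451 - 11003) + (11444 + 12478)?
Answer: 11468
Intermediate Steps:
(-1451 - 11003) + (11444 + 12478) = -12454 + 23922 = 11468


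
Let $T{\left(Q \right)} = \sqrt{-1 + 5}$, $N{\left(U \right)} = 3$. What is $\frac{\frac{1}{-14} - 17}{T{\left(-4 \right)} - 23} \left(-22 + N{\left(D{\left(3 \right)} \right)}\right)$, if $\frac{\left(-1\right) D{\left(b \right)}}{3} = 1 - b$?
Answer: $- \frac{4541}{294} \approx -15.446$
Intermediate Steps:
$D{\left(b \right)} = -3 + 3 b$ ($D{\left(b \right)} = - 3 \left(1 - b\right) = -3 + 3 b$)
$T{\left(Q \right)} = 2$ ($T{\left(Q \right)} = \sqrt{4} = 2$)
$\frac{\frac{1}{-14} - 17}{T{\left(-4 \right)} - 23} \left(-22 + N{\left(D{\left(3 \right)} \right)}\right) = \frac{\frac{1}{-14} - 17}{2 - 23} \left(-22 + 3\right) = \frac{- \frac{1}{14} - 17}{-21} \left(-19\right) = \left(- \frac{239}{14}\right) \left(- \frac{1}{21}\right) \left(-19\right) = \frac{239}{294} \left(-19\right) = - \frac{4541}{294}$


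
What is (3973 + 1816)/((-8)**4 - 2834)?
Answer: 5789/1262 ≈ 4.5872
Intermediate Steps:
(3973 + 1816)/((-8)**4 - 2834) = 5789/(4096 - 2834) = 5789/1262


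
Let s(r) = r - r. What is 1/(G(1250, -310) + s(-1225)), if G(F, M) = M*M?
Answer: 1/96100 ≈ 1.0406e-5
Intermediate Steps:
G(F, M) = M²
s(r) = 0
1/(G(1250, -310) + s(-1225)) = 1/((-310)² + 0) = 1/(96100 + 0) = 1/96100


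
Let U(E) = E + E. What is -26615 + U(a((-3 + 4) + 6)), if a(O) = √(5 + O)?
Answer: -26615 + 4*√3 ≈ -26608.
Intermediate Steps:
U(E) = 2*E
-26615 + U(a((-3 + 4) + 6)) = -26615 + 2*√(5 + ((-3 + 4) + 6)) = -26615 + 2*√(5 + (1 + 6)) = -26615 + 2*√(5 + 7) = -26615 + 2*√12 = -26615 + 2*(2*√3) = -26615 + 4*√3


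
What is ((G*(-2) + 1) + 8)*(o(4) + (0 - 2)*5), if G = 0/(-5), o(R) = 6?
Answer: -36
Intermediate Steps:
G = 0 (G = 0*(-1/5) = 0)
((G*(-2) + 1) + 8)*(o(4) + (0 - 2)*5) = ((0*(-2) + 1) + 8)*(6 + (0 - 2)*5) = ((0 + 1) + 8)*(6 - 2*5) = (1 + 8)*(6 - 10) = 9*(-4) = -36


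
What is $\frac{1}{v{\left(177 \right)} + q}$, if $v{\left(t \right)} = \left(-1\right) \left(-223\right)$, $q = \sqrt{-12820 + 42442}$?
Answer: $\frac{223}{20107} - \frac{\sqrt{29622}}{20107} \approx 0.0025309$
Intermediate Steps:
$q = \sqrt{29622} \approx 172.11$
$v{\left(t \right)} = 223$
$\frac{1}{v{\left(177 \right)} + q} = \frac{1}{223 + \sqrt{29622}}$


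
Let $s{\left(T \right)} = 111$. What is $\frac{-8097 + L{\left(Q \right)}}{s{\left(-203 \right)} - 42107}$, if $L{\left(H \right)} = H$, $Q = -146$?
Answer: $\frac{8243}{41996} \approx 0.19628$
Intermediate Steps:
$\frac{-8097 + L{\left(Q \right)}}{s{\left(-203 \right)} - 42107} = \frac{-8097 - 146}{111 - 42107} = - \frac{8243}{-41996} = \left(-8243\right) \left(- \frac{1}{41996}\right) = \frac{8243}{41996}$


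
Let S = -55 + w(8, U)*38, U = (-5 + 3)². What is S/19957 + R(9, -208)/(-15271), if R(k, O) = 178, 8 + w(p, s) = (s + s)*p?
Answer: 28104437/304763347 ≈ 0.092217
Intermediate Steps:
U = 4 (U = (-2)² = 4)
w(p, s) = -8 + 2*p*s (w(p, s) = -8 + (s + s)*p = -8 + (2*s)*p = -8 + 2*p*s)
S = 2073 (S = -55 + (-8 + 2*8*4)*38 = -55 + (-8 + 64)*38 = -55 + 56*38 = -55 + 2128 = 2073)
S/19957 + R(9, -208)/(-15271) = 2073/19957 + 178/(-15271) = 2073*(1/19957) + 178*(-1/15271) = 2073/19957 - 178/15271 = 28104437/304763347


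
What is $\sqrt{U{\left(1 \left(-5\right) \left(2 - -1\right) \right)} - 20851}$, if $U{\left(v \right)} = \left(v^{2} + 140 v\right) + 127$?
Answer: $27 i \sqrt{31} \approx 150.33 i$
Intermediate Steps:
$U{\left(v \right)} = 127 + v^{2} + 140 v$
$\sqrt{U{\left(1 \left(-5\right) \left(2 - -1\right) \right)} - 20851} = \sqrt{\left(127 + \left(1 \left(-5\right) \left(2 - -1\right)\right)^{2} + 140 \cdot 1 \left(-5\right) \left(2 - -1\right)\right) - 20851} = \sqrt{\left(127 + \left(- 5 \left(2 + 1\right)\right)^{2} + 140 \left(- 5 \left(2 + 1\right)\right)\right) - 20851} = \sqrt{\left(127 + \left(\left(-5\right) 3\right)^{2} + 140 \left(\left(-5\right) 3\right)\right) - 20851} = \sqrt{\left(127 + \left(-15\right)^{2} + 140 \left(-15\right)\right) - 20851} = \sqrt{\left(127 + 225 - 2100\right) - 20851} = \sqrt{-1748 - 20851} = \sqrt{-22599} = 27 i \sqrt{31}$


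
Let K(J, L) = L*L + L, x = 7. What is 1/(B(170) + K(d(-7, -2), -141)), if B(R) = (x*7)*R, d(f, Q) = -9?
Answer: 1/28070 ≈ 3.5625e-5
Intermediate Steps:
B(R) = 49*R (B(R) = (7*7)*R = 49*R)
K(J, L) = L + L² (K(J, L) = L² + L = L + L²)
1/(B(170) + K(d(-7, -2), -141)) = 1/(49*170 - 141*(1 - 141)) = 1/(8330 - 141*(-140)) = 1/(8330 + 19740) = 1/28070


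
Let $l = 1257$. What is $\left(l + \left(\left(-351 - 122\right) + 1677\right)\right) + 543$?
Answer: $3004$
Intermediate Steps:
$\left(l + \left(\left(-351 - 122\right) + 1677\right)\right) + 543 = \left(1257 + \left(\left(-351 - 122\right) + 1677\right)\right) + 543 = \left(1257 + \left(-473 + 1677\right)\right) + 543 = \left(1257 + 1204\right) + 543 = 2461 + 543 = 3004$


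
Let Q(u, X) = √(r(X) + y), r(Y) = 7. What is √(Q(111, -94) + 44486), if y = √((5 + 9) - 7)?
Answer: √(44486 + √(7 + √7)) ≈ 210.92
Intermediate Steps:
y = √7 (y = √(14 - 7) = √7 ≈ 2.6458)
Q(u, X) = √(7 + √7)
√(Q(111, -94) + 44486) = √(√(7 + √7) + 44486) = √(44486 + √(7 + √7))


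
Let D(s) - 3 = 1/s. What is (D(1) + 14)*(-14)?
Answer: -252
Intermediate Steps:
D(s) = 3 + 1/s
(D(1) + 14)*(-14) = ((3 + 1/1) + 14)*(-14) = ((3 + 1) + 14)*(-14) = (4 + 14)*(-14) = 18*(-14) = -252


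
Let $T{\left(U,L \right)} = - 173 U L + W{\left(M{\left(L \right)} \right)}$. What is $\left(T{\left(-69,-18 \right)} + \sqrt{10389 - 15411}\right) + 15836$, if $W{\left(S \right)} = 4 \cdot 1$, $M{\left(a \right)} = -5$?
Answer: $-199026 + 9 i \sqrt{62} \approx -1.9903 \cdot 10^{5} + 70.866 i$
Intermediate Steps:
$W{\left(S \right)} = 4$
$T{\left(U,L \right)} = 4 - 173 L U$ ($T{\left(U,L \right)} = - 173 U L + 4 = - 173 L U + 4 = 4 - 173 L U$)
$\left(T{\left(-69,-18 \right)} + \sqrt{10389 - 15411}\right) + 15836 = \left(\left(4 - \left(-3114\right) \left(-69\right)\right) + \sqrt{10389 - 15411}\right) + 15836 = \left(\left(4 - 214866\right) + \sqrt{-5022}\right) + 15836 = \left(-214862 + 9 i \sqrt{62}\right) + 15836 = -199026 + 9 i \sqrt{62}$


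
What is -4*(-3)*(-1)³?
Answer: -12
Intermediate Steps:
-4*(-3)*(-1)³ = 12*(-1) = -12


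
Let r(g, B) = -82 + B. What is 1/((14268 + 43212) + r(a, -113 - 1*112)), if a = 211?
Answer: 1/57173 ≈ 1.7491e-5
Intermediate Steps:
1/((14268 + 43212) + r(a, -113 - 1*112)) = 1/((14268 + 43212) + (-82 + (-113 - 1*112))) = 1/(57480 + (-82 + (-113 - 112))) = 1/(57480 + (-82 - 225)) = 1/(57480 - 307) = 1/57173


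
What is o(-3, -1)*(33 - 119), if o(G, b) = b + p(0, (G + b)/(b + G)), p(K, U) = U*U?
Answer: 0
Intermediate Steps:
p(K, U) = U²
o(G, b) = 1 + b (o(G, b) = b + ((G + b)/(b + G))² = b + ((G + b)/(G + b))² = b + 1² = b + 1 = 1 + b)
o(-3, -1)*(33 - 119) = (1 - 1)*(33 - 119) = 0*(-86) = 0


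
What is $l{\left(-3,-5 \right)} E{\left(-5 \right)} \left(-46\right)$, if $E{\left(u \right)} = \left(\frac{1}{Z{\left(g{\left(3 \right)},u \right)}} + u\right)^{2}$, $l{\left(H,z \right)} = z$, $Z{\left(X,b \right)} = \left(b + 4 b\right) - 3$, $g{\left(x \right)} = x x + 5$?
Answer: $\frac{2286315}{392} \approx 5832.4$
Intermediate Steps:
$g{\left(x \right)} = 5 + x^{2}$ ($g{\left(x \right)} = x^{2} + 5 = 5 + x^{2}$)
$Z{\left(X,b \right)} = -3 + 5 b$ ($Z{\left(X,b \right)} = 5 b - 3 = -3 + 5 b$)
$E{\left(u \right)} = \left(u + \frac{1}{-3 + 5 u}\right)^{2}$ ($E{\left(u \right)} = \left(\frac{1}{-3 + 5 u} + u\right)^{2} = \left(u + \frac{1}{-3 + 5 u}\right)^{2}$)
$l{\left(-3,-5 \right)} E{\left(-5 \right)} \left(-46\right) = - 5 \frac{\left(1 - 5 \left(-3 + 5 \left(-5\right)\right)\right)^{2}}{\left(-3 + 5 \left(-5\right)\right)^{2}} \left(-46\right) = - 5 \frac{\left(1 - 5 \left(-3 - 25\right)\right)^{2}}{\left(-3 - 25\right)^{2}} \left(-46\right) = - 5 \frac{\left(1 - -140\right)^{2}}{784} \left(-46\right) = - 5 \left(1 + 140\right)^{2} \cdot \frac{1}{784} \left(-46\right) = - 5 \cdot 141^{2} \cdot \frac{1}{784} \left(-46\right) = - 5 \cdot 19881 \cdot \frac{1}{784} \left(-46\right) = \left(-5\right) \frac{19881}{784} \left(-46\right) = \left(- \frac{99405}{784}\right) \left(-46\right) = \frac{2286315}{392}$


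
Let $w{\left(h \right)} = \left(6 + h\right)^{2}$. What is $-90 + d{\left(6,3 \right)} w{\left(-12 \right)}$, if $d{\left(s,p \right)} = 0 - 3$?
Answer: $-198$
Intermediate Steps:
$d{\left(s,p \right)} = -3$ ($d{\left(s,p \right)} = 0 - 3 = -3$)
$-90 + d{\left(6,3 \right)} w{\left(-12 \right)} = -90 - 3 \left(6 - 12\right)^{2} = -90 - 3 \left(-6\right)^{2} = -90 - 108 = -198$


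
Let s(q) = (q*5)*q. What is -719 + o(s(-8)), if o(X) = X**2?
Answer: 101681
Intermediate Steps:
s(q) = 5*q**2 (s(q) = (5*q)*q = 5*q**2)
-719 + o(s(-8)) = -719 + (5*(-8)**2)**2 = -719 + (5*64)**2 = -719 + 320**2 = -719 + 102400 = 101681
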